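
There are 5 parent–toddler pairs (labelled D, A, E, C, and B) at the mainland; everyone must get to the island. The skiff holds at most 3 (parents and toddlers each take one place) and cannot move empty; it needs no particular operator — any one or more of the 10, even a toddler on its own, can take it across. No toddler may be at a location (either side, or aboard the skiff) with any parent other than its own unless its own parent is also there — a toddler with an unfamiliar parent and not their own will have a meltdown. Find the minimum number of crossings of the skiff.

11

Counting alone: each trip to the island takes at most 3 across and each return brings at least 1 back, so after t trips out (and t−1 returns) at most 3t − (t−1) of the 10 are across; that first reaches 10 at t = 5, so at least 9 crossings are needed.
The safety rule pushes this higher. Following every safe sequence of crossings, the most of the 10 that can be at the island as the skiff arrives there on crossing 9 is 9 — never all 10.
So no plan with fewer than 11 crossings exists, and this one achieves 11:
1. parent D and toddler D cross → the island.
2. parent D crosses ← the mainland.
3. toddler A, toddler C, and toddler E cross → the island.
4. toddler D crosses ← the mainland.
5. parent A, parent C, and parent E cross → the island.
6. parent A and toddler A cross ← the mainland.
7. parent A, parent B, and parent D cross → the island.
8. toddler E crosses ← the mainland.
9. toddler A and toddler D cross → the island.
10. toddler D crosses ← the mainland.
11. toddler B, toddler D, and toddler E cross → the island.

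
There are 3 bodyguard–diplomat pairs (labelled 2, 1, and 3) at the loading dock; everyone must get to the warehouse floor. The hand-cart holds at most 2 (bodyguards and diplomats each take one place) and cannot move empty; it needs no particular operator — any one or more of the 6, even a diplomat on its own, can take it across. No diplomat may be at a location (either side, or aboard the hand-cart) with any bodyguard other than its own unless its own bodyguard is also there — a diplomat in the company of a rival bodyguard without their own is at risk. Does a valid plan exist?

1. bodyguard 2 and diplomat 2 cross → the warehouse floor.
2. bodyguard 2 crosses ← the loading dock.
3. diplomat 1 and diplomat 3 cross → the warehouse floor.
4. diplomat 2 crosses ← the loading dock.
5. bodyguard 1 and bodyguard 3 cross → the warehouse floor.
6. bodyguard 1 and diplomat 1 cross ← the loading dock.
7. bodyguard 1 and bodyguard 2 cross → the warehouse floor.
8. diplomat 3 crosses ← the loading dock.
9. diplomat 1 and diplomat 2 cross → the warehouse floor.
10. bodyguard 3 crosses ← the loading dock.
11. bodyguard 3 and diplomat 3 cross → the warehouse floor.

Yes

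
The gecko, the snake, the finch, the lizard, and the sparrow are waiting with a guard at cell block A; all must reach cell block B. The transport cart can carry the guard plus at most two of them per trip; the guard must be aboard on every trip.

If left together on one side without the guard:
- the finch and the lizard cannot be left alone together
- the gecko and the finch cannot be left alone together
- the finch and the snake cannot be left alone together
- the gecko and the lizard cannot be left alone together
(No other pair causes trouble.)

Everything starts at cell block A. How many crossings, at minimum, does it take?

7

Counting alone: the guard can take at most 2 across per trip to cell block B, so moving all 5 needs at least 3 loaded trips out, with a return between consecutive ones — at least 5 crossings.
The safety rule pushes this higher. Following every safe sequence of crossings, the most of the 5 that can be at cell block B as the transport cart arrives there on crossing 5 is 4 — never all 5.
So no plan with fewer than 7 crossings exists, and this one achieves 7:
1. Guard goes to cell block B with the finch and the gecko.
2. Guard goes back to cell block A with the gecko.
3. Guard goes to cell block B with the gecko and the snake.
4. Guard goes back to cell block A with the finch.
5. Guard goes to cell block B with the finch and the sparrow.
6. Guard goes back to cell block A with the finch.
7. Guard goes to cell block B with the finch and the lizard.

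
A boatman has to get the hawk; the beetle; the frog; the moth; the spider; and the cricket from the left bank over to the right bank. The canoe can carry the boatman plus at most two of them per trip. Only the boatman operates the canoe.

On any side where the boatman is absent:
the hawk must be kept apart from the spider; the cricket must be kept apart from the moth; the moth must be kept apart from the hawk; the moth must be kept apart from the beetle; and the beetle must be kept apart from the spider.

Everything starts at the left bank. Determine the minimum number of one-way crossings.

7

Counting alone: the boatman can take at most 2 across per trip to the right bank, so moving all 6 needs at least 3 loaded trips out, with a return between consecutive ones — at least 5 crossings.
The safety rule pushes this higher. Following every safe sequence of crossings, the most of the 6 that can be at the right bank as the canoe arrives there on crossing 5 is 5 — never all 6.
So no plan with fewer than 7 crossings exists, and this one achieves 7:
1. Boatman goes to the right bank with the moth and the spider.
2. Boatman goes back to the left bank alone.
3. Boatman goes to the right bank with the beetle and the hawk.
4. Boatman goes back to the left bank with the moth and the spider.
5. Boatman goes to the right bank with the cricket and the frog.
6. Boatman goes back to the left bank alone.
7. Boatman goes to the right bank with the moth and the spider.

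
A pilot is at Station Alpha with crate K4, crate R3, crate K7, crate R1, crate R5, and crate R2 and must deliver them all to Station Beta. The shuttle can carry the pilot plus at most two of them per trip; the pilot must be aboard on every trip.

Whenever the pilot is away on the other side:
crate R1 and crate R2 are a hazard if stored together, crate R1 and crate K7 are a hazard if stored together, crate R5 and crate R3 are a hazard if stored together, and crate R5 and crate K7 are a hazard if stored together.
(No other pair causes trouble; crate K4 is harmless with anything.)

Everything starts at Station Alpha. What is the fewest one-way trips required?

7

Counting alone: the pilot can take at most 2 across per trip to Station Beta, so moving all 6 needs at least 3 loaded trips out, with a return between consecutive ones — at least 5 crossings.
The safety rule pushes this higher. Following every safe sequence of crossings, the most of the 6 that can be at Station Beta as the shuttle arrives there on crossing 5 is 5 — never all 6.
So no plan with fewer than 7 crossings exists, and this one achieves 7:
1. Pilot goes to Station Beta with crate R1 and crate R5.  [Station Alpha: crate K4, crate K7, crate R2, crate R3 | Station Beta: crate R1, crate R5]
2. Pilot goes back to Station Alpha alone.  [Station Alpha: crate K4, crate K7, crate R2, crate R3 | Station Beta: crate R1, crate R5]
3. Pilot goes to Station Beta with crate K4 and crate R3.  [Station Alpha: crate K7, crate R2 | Station Beta: crate K4, crate R1, crate R3, crate R5]
4. Pilot goes back to Station Alpha with crate R5.  [Station Alpha: crate K7, crate R2, crate R5 | Station Beta: crate K4, crate R1, crate R3]
5. Pilot goes to Station Beta with crate K7 and crate R2.  [Station Alpha: crate R5 | Station Beta: crate K4, crate K7, crate R1, crate R2, crate R3]
6. Pilot goes back to Station Alpha with crate R1.  [Station Alpha: crate R1, crate R5 | Station Beta: crate K4, crate K7, crate R2, crate R3]
7. Pilot goes to Station Beta with crate R1 and crate R5.  [Station Alpha: — | Station Beta: crate K4, crate K7, crate R1, crate R2, crate R3, crate R5]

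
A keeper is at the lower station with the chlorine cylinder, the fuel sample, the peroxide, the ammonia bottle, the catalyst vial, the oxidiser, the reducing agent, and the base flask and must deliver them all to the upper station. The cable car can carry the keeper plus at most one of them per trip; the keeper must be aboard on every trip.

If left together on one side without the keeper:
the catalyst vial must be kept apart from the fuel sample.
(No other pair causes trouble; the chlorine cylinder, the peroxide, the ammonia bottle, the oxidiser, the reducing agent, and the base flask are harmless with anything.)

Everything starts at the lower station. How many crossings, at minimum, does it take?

15

Counting alone: the keeper can take at most 1 across per trip to the upper station, so moving all 8 needs at least 8 loaded trips out, with a return between consecutive ones — at least 15 crossings.
The plan below uses exactly 15 crossings, so it is optimal:
1. Keeper goes to the upper station with the fuel sample.
2. Keeper goes back to the lower station alone.
3. Keeper goes to the upper station with the chlorine cylinder.
4. Keeper goes back to the lower station alone.
5. Keeper goes to the upper station with the peroxide.
6. Keeper goes back to the lower station alone.
7. Keeper goes to the upper station with the ammonia bottle.
8. Keeper goes back to the lower station alone.
9. Keeper goes to the upper station with the oxidiser.
10. Keeper goes back to the lower station alone.
11. Keeper goes to the upper station with the reducing agent.
12. Keeper goes back to the lower station alone.
13. Keeper goes to the upper station with the base flask.
14. Keeper goes back to the lower station alone.
15. Keeper goes to the upper station with the catalyst vial.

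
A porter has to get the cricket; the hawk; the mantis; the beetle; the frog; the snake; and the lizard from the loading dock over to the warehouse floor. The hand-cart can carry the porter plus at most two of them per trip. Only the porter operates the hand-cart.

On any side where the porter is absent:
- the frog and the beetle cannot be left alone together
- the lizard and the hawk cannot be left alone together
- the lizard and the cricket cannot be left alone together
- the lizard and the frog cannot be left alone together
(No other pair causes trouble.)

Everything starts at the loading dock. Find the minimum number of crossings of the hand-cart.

Counting alone: the porter can take at most 2 across per trip to the warehouse floor, so moving all 7 needs at least 4 loaded trips out, with a return between consecutive ones — at least 7 crossings.
The plan below uses exactly 7 crossings, so it is optimal:
1. Porter goes to the warehouse floor with the beetle and the lizard.
2. Porter goes back to the loading dock alone.
3. Porter goes to the warehouse floor with the mantis and the snake.
4. Porter goes back to the loading dock alone.
5. Porter goes to the warehouse floor with the cricket and the hawk.
6. Porter goes back to the loading dock with the lizard.
7. Porter goes to the warehouse floor with the frog and the lizard.

7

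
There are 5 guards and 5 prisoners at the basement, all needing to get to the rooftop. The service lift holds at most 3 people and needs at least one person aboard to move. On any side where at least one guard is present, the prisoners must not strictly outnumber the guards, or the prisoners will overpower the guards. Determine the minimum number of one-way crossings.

Counting alone: each trip to the rooftop takes at most 3 across and each return brings at least 1 back, so after t trips out (and t−1 returns) at most 3t − (t−1) of the 10 are across; that first reaches 10 at t = 5, so at least 9 crossings are needed.
The safety rule pushes this higher. Following every safe sequence of crossings, the most of the 10 that can be at the rooftop as the service lift arrives there on crossing 9 is 9 — never all 10.
So no plan with fewer than 11 crossings exists, and this one achieves 11:
1. 2 prisoners → the rooftop.  (the basement: 5G 3P; the rooftop: 0G 2P)
2. 1 prisoner ← the basement.  (the basement: 5G 4P; the rooftop: 0G 1P)
3. 3 prisoners → the rooftop.  (the basement: 5G 1P; the rooftop: 0G 4P)
4. 1 prisoner ← the basement.  (the basement: 5G 2P; the rooftop: 0G 3P)
5. 3 guards → the rooftop.  (the basement: 2G 2P; the rooftop: 3G 3P)
6. 1 guard and 1 prisoner ← the basement.  (the basement: 3G 3P; the rooftop: 2G 2P)
7. 3 guards → the rooftop.  (the basement: 0G 3P; the rooftop: 5G 2P)
8. 1 prisoner ← the basement.  (the basement: 0G 4P; the rooftop: 5G 1P)
9. 2 prisoners → the rooftop.  (the basement: 0G 2P; the rooftop: 5G 3P)
10. 1 prisoner ← the basement.  (the basement: 0G 3P; the rooftop: 5G 2P)
11. 3 prisoners → the rooftop.  (the basement: 0G 0P; the rooftop: 5G 5P)

11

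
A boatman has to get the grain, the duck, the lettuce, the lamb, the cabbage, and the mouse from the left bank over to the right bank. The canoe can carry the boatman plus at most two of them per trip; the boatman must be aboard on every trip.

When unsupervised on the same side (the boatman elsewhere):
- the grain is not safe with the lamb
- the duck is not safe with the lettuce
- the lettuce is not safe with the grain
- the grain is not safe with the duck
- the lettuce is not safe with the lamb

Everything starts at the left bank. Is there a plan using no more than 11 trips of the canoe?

Yes

Yes — this plan uses 9 crossings (≤ 11):
1. Boatman goes to the right bank with the grain and the lettuce.  [the left bank: the cabbage, the duck, the lamb, the mouse | the right bank: the grain, the lettuce]
2. Boatman goes back to the left bank with the grain.  [the left bank: the cabbage, the duck, the grain, the lamb, the mouse | the right bank: the lettuce]
3. Boatman goes to the right bank with the cabbage and the grain.  [the left bank: the duck, the lamb, the mouse | the right bank: the cabbage, the grain, the lettuce]
4. Boatman goes back to the left bank with the grain.  [the left bank: the duck, the grain, the lamb, the mouse | the right bank: the cabbage, the lettuce]
5. Boatman goes to the right bank with the grain and the mouse.  [the left bank: the duck, the lamb | the right bank: the cabbage, the grain, the lettuce, the mouse]
6. Boatman goes back to the left bank with the grain.  [the left bank: the duck, the grain, the lamb | the right bank: the cabbage, the lettuce, the mouse]
7. Boatman goes to the right bank with the duck and the lamb.  [the left bank: the grain | the right bank: the cabbage, the duck, the lamb, the lettuce, the mouse]
8. Boatman goes back to the left bank with the lettuce.  [the left bank: the grain, the lettuce | the right bank: the cabbage, the duck, the lamb, the mouse]
9. Boatman goes to the right bank with the grain and the lettuce.  [the left bank: — | the right bank: the cabbage, the duck, the grain, the lamb, the lettuce, the mouse]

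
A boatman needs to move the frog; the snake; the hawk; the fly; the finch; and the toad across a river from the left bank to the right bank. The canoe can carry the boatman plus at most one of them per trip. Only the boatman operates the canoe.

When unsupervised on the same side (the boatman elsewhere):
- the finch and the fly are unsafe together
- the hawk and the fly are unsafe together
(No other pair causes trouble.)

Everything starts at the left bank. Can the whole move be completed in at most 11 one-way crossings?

Counting alone: the boatman can take at most 1 across per trip to the right bank, so moving all 6 needs at least 6 loaded trips out, with a return between consecutive ones — at least 11 crossings.
The safety rule pushes this higher. Following every safe sequence of crossings, the most of the 6 that can be at the right bank as the canoe arrives there on crossing 11 is 5 — never all 6.
So the move cannot be finished within 11 crossings. (The shortest complete plan takes 13:)
1. Boatman goes to the right bank with the fly.
2. Boatman goes back to the left bank alone.
3. Boatman goes to the right bank with the frog.
4. Boatman goes back to the left bank alone.
5. Boatman goes to the right bank with the snake.
6. Boatman goes back to the left bank alone.
7. Boatman goes to the right bank with the hawk.
8. Boatman goes back to the left bank with the fly.
9. Boatman goes to the right bank with the finch.
10. Boatman goes back to the left bank alone.
11. Boatman goes to the right bank with the toad.
12. Boatman goes back to the left bank alone.
13. Boatman goes to the right bank with the fly.

No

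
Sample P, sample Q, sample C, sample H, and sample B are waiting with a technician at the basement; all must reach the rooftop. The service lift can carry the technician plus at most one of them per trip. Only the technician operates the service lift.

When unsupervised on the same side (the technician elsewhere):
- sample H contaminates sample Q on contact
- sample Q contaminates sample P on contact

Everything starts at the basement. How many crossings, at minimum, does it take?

Counting alone: the technician can take at most 1 across per trip to the rooftop, so moving all 5 needs at least 5 loaded trips out, with a return between consecutive ones — at least 9 crossings.
The safety rule pushes this higher. Following every safe sequence of crossings, the most of the 5 that can be at the rooftop as the service lift arrives there on crossing 9 is 4 — never all 5.
So no plan with fewer than 11 crossings exists, and this one achieves 11:
1. Technician goes to the rooftop with sample Q.  [the basement: sample B, sample C, sample H, sample P | the rooftop: sample Q]
2. Technician goes back to the basement alone.  [the basement: sample B, sample C, sample H, sample P | the rooftop: sample Q]
3. Technician goes to the rooftop with sample P.  [the basement: sample B, sample C, sample H | the rooftop: sample P, sample Q]
4. Technician goes back to the basement with sample Q.  [the basement: sample B, sample C, sample H, sample Q | the rooftop: sample P]
5. Technician goes to the rooftop with sample H.  [the basement: sample B, sample C, sample Q | the rooftop: sample H, sample P]
6. Technician goes back to the basement alone.  [the basement: sample B, sample C, sample Q | the rooftop: sample H, sample P]
7. Technician goes to the rooftop with sample C.  [the basement: sample B, sample Q | the rooftop: sample C, sample H, sample P]
8. Technician goes back to the basement alone.  [the basement: sample B, sample Q | the rooftop: sample C, sample H, sample P]
9. Technician goes to the rooftop with sample B.  [the basement: sample Q | the rooftop: sample B, sample C, sample H, sample P]
10. Technician goes back to the basement alone.  [the basement: sample Q | the rooftop: sample B, sample C, sample H, sample P]
11. Technician goes to the rooftop with sample Q.  [the basement: — | the rooftop: sample B, sample C, sample H, sample P, sample Q]

11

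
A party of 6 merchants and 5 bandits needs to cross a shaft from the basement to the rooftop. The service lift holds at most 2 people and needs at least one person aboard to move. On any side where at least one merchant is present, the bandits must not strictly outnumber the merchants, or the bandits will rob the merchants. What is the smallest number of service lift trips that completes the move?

Counting alone: each trip to the rooftop takes at most 2 across and each return brings at least 1 back, so after t trips out (and t−1 returns) at most 2t − (t−1) of the 11 are across; that first reaches 11 at t = 10, so at least 19 crossings are needed.
The plan below uses exactly 19 crossings, so it is optimal:
1. 2 bandits → the rooftop.  (the basement: 6M 3B; the rooftop: 0M 2B)
2. 1 bandit ← the basement.  (the basement: 6M 4B; the rooftop: 0M 1B)
3. 2 bandits → the rooftop.  (the basement: 6M 2B; the rooftop: 0M 3B)
4. 1 bandit ← the basement.  (the basement: 6M 3B; the rooftop: 0M 2B)
5. 2 merchants → the rooftop.  (the basement: 4M 3B; the rooftop: 2M 2B)
6. 1 bandit ← the basement.  (the basement: 4M 4B; the rooftop: 2M 1B)
7. 1 merchant and 1 bandit → the rooftop.  (the basement: 3M 3B; the rooftop: 3M 2B)
8. 1 merchant ← the basement.  (the basement: 4M 3B; the rooftop: 2M 2B)
9. 1 merchant and 1 bandit → the rooftop.  (the basement: 3M 2B; the rooftop: 3M 3B)
10. 1 bandit ← the basement.  (the basement: 3M 3B; the rooftop: 3M 2B)
11. 1 merchant and 1 bandit → the rooftop.  (the basement: 2M 2B; the rooftop: 4M 3B)
12. 1 merchant ← the basement.  (the basement: 3M 2B; the rooftop: 3M 3B)
13. 1 merchant and 1 bandit → the rooftop.  (the basement: 2M 1B; the rooftop: 4M 4B)
14. 1 bandit ← the basement.  (the basement: 2M 2B; the rooftop: 4M 3B)
15. 1 merchant and 1 bandit → the rooftop.  (the basement: 1M 1B; the rooftop: 5M 4B)
16. 1 merchant ← the basement.  (the basement: 2M 1B; the rooftop: 4M 4B)
17. 1 merchant and 1 bandit → the rooftop.  (the basement: 1M 0B; the rooftop: 5M 5B)
18. 1 bandit ← the basement.  (the basement: 1M 1B; the rooftop: 5M 4B)
19. 1 merchant and 1 bandit → the rooftop.  (the basement: 0M 0B; the rooftop: 6M 5B)

19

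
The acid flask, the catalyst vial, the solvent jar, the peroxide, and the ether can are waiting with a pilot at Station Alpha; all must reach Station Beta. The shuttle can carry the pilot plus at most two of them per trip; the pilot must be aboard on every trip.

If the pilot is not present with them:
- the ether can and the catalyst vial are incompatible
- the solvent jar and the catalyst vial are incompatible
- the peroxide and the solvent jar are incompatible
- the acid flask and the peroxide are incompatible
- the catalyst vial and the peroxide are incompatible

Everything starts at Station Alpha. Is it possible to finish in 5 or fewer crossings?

No

Counting alone: the pilot can take at most 2 across per trip to Station Beta, so moving all 5 needs at least 3 loaded trips out, with a return between consecutive ones — at least 5 crossings.
The safety rule pushes this higher. Following every safe sequence of crossings, the most of the 5 that can be at Station Beta as the shuttle arrives there on crossing 5 is 4 — never all 5.
So the move cannot be finished within 5 crossings. (The shortest complete plan takes 7:)
1. Pilot goes to Station Beta with the catalyst vial and the peroxide.  [Station Alpha: the acid flask, the ether can, the solvent jar | Station Beta: the catalyst vial, the peroxide]
2. Pilot goes back to Station Alpha with the catalyst vial.  [Station Alpha: the acid flask, the catalyst vial, the ether can, the solvent jar | Station Beta: the peroxide]
3. Pilot goes to Station Beta with the acid flask and the catalyst vial.  [Station Alpha: the ether can, the solvent jar | Station Beta: the acid flask, the catalyst vial, the peroxide]
4. Pilot goes back to Station Alpha with the peroxide.  [Station Alpha: the ether can, the peroxide, the solvent jar | Station Beta: the acid flask, the catalyst vial]
5. Pilot goes to Station Beta with the ether can and the solvent jar.  [Station Alpha: the peroxide | Station Beta: the acid flask, the catalyst vial, the ether can, the solvent jar]
6. Pilot goes back to Station Alpha with the catalyst vial.  [Station Alpha: the catalyst vial, the peroxide | Station Beta: the acid flask, the ether can, the solvent jar]
7. Pilot goes to Station Beta with the catalyst vial and the peroxide.  [Station Alpha: — | Station Beta: the acid flask, the catalyst vial, the ether can, the peroxide, the solvent jar]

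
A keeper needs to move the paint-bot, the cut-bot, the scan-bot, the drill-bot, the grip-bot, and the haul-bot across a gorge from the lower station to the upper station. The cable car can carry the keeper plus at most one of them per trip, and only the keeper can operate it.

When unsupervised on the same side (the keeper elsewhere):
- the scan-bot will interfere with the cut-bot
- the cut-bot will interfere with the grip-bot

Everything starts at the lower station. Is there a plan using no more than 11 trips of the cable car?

No

Counting alone: the keeper can take at most 1 across per trip to the upper station, so moving all 6 needs at least 6 loaded trips out, with a return between consecutive ones — at least 11 crossings.
The safety rule pushes this higher. Following every safe sequence of crossings, the most of the 6 that can be at the upper station as the cable car arrives there on crossing 11 is 5 — never all 6.
So the move cannot be finished within 11 crossings. (The shortest complete plan takes 13:)
1. Keeper goes to the upper station with the cut-bot.  [the lower station: the drill-bot, the grip-bot, the haul-bot, the paint-bot, the scan-bot | the upper station: the cut-bot]
2. Keeper goes back to the lower station alone.  [the lower station: the drill-bot, the grip-bot, the haul-bot, the paint-bot, the scan-bot | the upper station: the cut-bot]
3. Keeper goes to the upper station with the paint-bot.  [the lower station: the drill-bot, the grip-bot, the haul-bot, the scan-bot | the upper station: the cut-bot, the paint-bot]
4. Keeper goes back to the lower station alone.  [the lower station: the drill-bot, the grip-bot, the haul-bot, the scan-bot | the upper station: the cut-bot, the paint-bot]
5. Keeper goes to the upper station with the scan-bot.  [the lower station: the drill-bot, the grip-bot, the haul-bot | the upper station: the cut-bot, the paint-bot, the scan-bot]
6. Keeper goes back to the lower station with the cut-bot.  [the lower station: the cut-bot, the drill-bot, the grip-bot, the haul-bot | the upper station: the paint-bot, the scan-bot]
7. Keeper goes to the upper station with the grip-bot.  [the lower station: the cut-bot, the drill-bot, the haul-bot | the upper station: the grip-bot, the paint-bot, the scan-bot]
8. Keeper goes back to the lower station alone.  [the lower station: the cut-bot, the drill-bot, the haul-bot | the upper station: the grip-bot, the paint-bot, the scan-bot]
9. Keeper goes to the upper station with the drill-bot.  [the lower station: the cut-bot, the haul-bot | the upper station: the drill-bot, the grip-bot, the paint-bot, the scan-bot]
10. Keeper goes back to the lower station alone.  [the lower station: the cut-bot, the haul-bot | the upper station: the drill-bot, the grip-bot, the paint-bot, the scan-bot]
11. Keeper goes to the upper station with the haul-bot.  [the lower station: the cut-bot | the upper station: the drill-bot, the grip-bot, the haul-bot, the paint-bot, the scan-bot]
12. Keeper goes back to the lower station alone.  [the lower station: the cut-bot | the upper station: the drill-bot, the grip-bot, the haul-bot, the paint-bot, the scan-bot]
13. Keeper goes to the upper station with the cut-bot.  [the lower station: — | the upper station: the cut-bot, the drill-bot, the grip-bot, the haul-bot, the paint-bot, the scan-bot]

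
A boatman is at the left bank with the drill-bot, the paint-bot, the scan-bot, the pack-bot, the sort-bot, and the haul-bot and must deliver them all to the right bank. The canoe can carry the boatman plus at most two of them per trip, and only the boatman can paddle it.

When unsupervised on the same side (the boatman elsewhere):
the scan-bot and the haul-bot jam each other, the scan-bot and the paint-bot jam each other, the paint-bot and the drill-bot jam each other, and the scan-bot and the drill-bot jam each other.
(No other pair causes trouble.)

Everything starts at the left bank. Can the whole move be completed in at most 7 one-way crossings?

No

Counting alone: the boatman can take at most 2 across per trip to the right bank, so moving all 6 needs at least 3 loaded trips out, with a return between consecutive ones — at least 5 crossings.
The safety rule pushes this higher. Following every safe sequence of crossings, the most of the 6 that can be at the right bank as the canoe arrives there on crossings 5, 7 is 4, 5 respectively — never all 6.
So the move cannot be finished within 7 crossings. (The shortest complete plan takes 9:)
1. Boatman goes to the right bank with the drill-bot and the scan-bot.
2. Boatman goes back to the left bank with the drill-bot.
3. Boatman goes to the right bank with the drill-bot and the pack-bot.
4. Boatman goes back to the left bank with the drill-bot.
5. Boatman goes to the right bank with the drill-bot and the sort-bot.
6. Boatman goes back to the left bank with the drill-bot.
7. Boatman goes to the right bank with the drill-bot and the haul-bot.
8. Boatman goes back to the left bank with the scan-bot.
9. Boatman goes to the right bank with the paint-bot and the scan-bot.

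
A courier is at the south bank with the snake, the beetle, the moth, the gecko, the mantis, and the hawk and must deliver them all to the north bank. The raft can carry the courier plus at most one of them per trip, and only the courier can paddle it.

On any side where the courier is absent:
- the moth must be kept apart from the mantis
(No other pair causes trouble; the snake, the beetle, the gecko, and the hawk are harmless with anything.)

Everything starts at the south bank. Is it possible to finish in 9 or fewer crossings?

Counting alone: the courier can take at most 1 across per trip to the north bank, so moving all 6 needs at least 6 loaded trips out, with a return between consecutive ones — at least 11 crossings.
Since 9 < 11, 9 crossings cannot be enough. (The shortest complete plan in fact takes 11:)
1. Courier goes to the north bank with the moth.  [the south bank: the beetle, the gecko, the hawk, the mantis, the snake | the north bank: the moth]
2. Courier goes back to the south bank alone.  [the south bank: the beetle, the gecko, the hawk, the mantis, the snake | the north bank: the moth]
3. Courier goes to the north bank with the snake.  [the south bank: the beetle, the gecko, the hawk, the mantis | the north bank: the moth, the snake]
4. Courier goes back to the south bank alone.  [the south bank: the beetle, the gecko, the hawk, the mantis | the north bank: the moth, the snake]
5. Courier goes to the north bank with the beetle.  [the south bank: the gecko, the hawk, the mantis | the north bank: the beetle, the moth, the snake]
6. Courier goes back to the south bank alone.  [the south bank: the gecko, the hawk, the mantis | the north bank: the beetle, the moth, the snake]
7. Courier goes to the north bank with the gecko.  [the south bank: the hawk, the mantis | the north bank: the beetle, the gecko, the moth, the snake]
8. Courier goes back to the south bank alone.  [the south bank: the hawk, the mantis | the north bank: the beetle, the gecko, the moth, the snake]
9. Courier goes to the north bank with the hawk.  [the south bank: the mantis | the north bank: the beetle, the gecko, the hawk, the moth, the snake]
10. Courier goes back to the south bank alone.  [the south bank: the mantis | the north bank: the beetle, the gecko, the hawk, the moth, the snake]
11. Courier goes to the north bank with the mantis.  [the south bank: — | the north bank: the beetle, the gecko, the hawk, the mantis, the moth, the snake]

No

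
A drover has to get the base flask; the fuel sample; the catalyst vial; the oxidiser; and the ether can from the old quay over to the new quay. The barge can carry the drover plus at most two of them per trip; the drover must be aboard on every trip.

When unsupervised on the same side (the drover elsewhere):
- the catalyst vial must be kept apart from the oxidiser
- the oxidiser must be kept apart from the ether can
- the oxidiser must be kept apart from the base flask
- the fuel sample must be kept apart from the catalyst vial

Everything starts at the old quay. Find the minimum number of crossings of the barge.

5

Counting alone: the drover can take at most 2 across per trip to the new quay, so moving all 5 needs at least 3 loaded trips out, with a return between consecutive ones — at least 5 crossings.
The plan below uses exactly 5 crossings, so it is optimal:
1. Drover goes to the new quay with the fuel sample and the oxidiser.  [the old quay: the base flask, the catalyst vial, the ether can | the new quay: the fuel sample, the oxidiser]
2. Drover goes back to the old quay alone.  [the old quay: the base flask, the catalyst vial, the ether can | the new quay: the fuel sample, the oxidiser]
3. Drover goes to the new quay with the base flask and the ether can.  [the old quay: the catalyst vial | the new quay: the base flask, the ether can, the fuel sample, the oxidiser]
4. Drover goes back to the old quay with the oxidiser.  [the old quay: the catalyst vial, the oxidiser | the new quay: the base flask, the ether can, the fuel sample]
5. Drover goes to the new quay with the catalyst vial and the oxidiser.  [the old quay: — | the new quay: the base flask, the catalyst vial, the ether can, the fuel sample, the oxidiser]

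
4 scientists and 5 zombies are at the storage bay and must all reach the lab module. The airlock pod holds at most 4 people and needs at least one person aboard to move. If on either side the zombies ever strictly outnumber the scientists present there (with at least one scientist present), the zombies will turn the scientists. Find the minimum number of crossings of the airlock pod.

The zombies already outnumber the scientists at the storage bay before anyone moves, so the starting position itself is disallowed.

impossible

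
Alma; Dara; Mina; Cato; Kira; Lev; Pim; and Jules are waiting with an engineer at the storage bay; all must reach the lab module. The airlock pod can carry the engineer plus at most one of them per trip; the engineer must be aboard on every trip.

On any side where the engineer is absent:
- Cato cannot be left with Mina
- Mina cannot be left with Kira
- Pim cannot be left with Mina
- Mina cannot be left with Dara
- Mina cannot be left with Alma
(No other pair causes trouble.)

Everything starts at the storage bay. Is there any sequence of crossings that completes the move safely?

Following every safe sequence of crossings from the start, the most of the 8 that can be at the lab module as the airlock pod arrives there on crossings 1, 3, 5, 7 is 1, 2, 3, 4 respectively; the best ever achieved is 4 of 8.
From crossing 9 on, no configuration arises that was not already reachable earlier: only 52 distinct safe configurations (who is on which side, and where the airlock pod is) can ever be reached, none of them has everyone across, and every continuation just revisits them. So no valid plan exists.

No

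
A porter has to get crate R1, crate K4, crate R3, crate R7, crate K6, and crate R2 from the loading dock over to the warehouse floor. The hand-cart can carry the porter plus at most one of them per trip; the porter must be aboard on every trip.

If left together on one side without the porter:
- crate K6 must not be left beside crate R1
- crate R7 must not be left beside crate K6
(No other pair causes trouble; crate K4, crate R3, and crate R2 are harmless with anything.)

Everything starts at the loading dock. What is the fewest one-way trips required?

13

Counting alone: the porter can take at most 1 across per trip to the warehouse floor, so moving all 6 needs at least 6 loaded trips out, with a return between consecutive ones — at least 11 crossings.
The safety rule pushes this higher. Following every safe sequence of crossings, the most of the 6 that can be at the warehouse floor as the hand-cart arrives there on crossing 11 is 5 — never all 6.
So no plan with fewer than 13 crossings exists, and this one achieves 13:
1. Porter goes to the warehouse floor with crate K6.  [the loading dock: crate K4, crate R1, crate R2, crate R3, crate R7 | the warehouse floor: crate K6]
2. Porter goes back to the loading dock alone.  [the loading dock: crate K4, crate R1, crate R2, crate R3, crate R7 | the warehouse floor: crate K6]
3. Porter goes to the warehouse floor with crate R1.  [the loading dock: crate K4, crate R2, crate R3, crate R7 | the warehouse floor: crate K6, crate R1]
4. Porter goes back to the loading dock with crate K6.  [the loading dock: crate K4, crate K6, crate R2, crate R3, crate R7 | the warehouse floor: crate R1]
5. Porter goes to the warehouse floor with crate R7.  [the loading dock: crate K4, crate K6, crate R2, crate R3 | the warehouse floor: crate R1, crate R7]
6. Porter goes back to the loading dock alone.  [the loading dock: crate K4, crate K6, crate R2, crate R3 | the warehouse floor: crate R1, crate R7]
7. Porter goes to the warehouse floor with crate K4.  [the loading dock: crate K6, crate R2, crate R3 | the warehouse floor: crate K4, crate R1, crate R7]
8. Porter goes back to the loading dock alone.  [the loading dock: crate K6, crate R2, crate R3 | the warehouse floor: crate K4, crate R1, crate R7]
9. Porter goes to the warehouse floor with crate R3.  [the loading dock: crate K6, crate R2 | the warehouse floor: crate K4, crate R1, crate R3, crate R7]
10. Porter goes back to the loading dock alone.  [the loading dock: crate K6, crate R2 | the warehouse floor: crate K4, crate R1, crate R3, crate R7]
11. Porter goes to the warehouse floor with crate R2.  [the loading dock: crate K6 | the warehouse floor: crate K4, crate R1, crate R2, crate R3, crate R7]
12. Porter goes back to the loading dock alone.  [the loading dock: crate K6 | the warehouse floor: crate K4, crate R1, crate R2, crate R3, crate R7]
13. Porter goes to the warehouse floor with crate K6.  [the loading dock: — | the warehouse floor: crate K4, crate K6, crate R1, crate R2, crate R3, crate R7]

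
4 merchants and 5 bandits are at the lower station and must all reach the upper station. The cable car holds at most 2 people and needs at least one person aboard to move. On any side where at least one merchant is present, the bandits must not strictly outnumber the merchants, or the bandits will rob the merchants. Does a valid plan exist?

No

The bandits already outnumber the merchants at the lower station before anyone moves, so the starting position itself is disallowed.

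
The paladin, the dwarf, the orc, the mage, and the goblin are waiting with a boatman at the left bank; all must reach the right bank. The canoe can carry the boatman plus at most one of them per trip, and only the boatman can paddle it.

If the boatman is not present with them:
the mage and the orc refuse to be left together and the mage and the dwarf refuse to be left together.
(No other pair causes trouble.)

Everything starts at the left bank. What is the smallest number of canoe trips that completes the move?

Counting alone: the boatman can take at most 1 across per trip to the right bank, so moving all 5 needs at least 5 loaded trips out, with a return between consecutive ones — at least 9 crossings.
The safety rule pushes this higher. Following every safe sequence of crossings, the most of the 5 that can be at the right bank as the canoe arrives there on crossing 9 is 4 — never all 5.
So no plan with fewer than 11 crossings exists, and this one achieves 11:
1. Boatman goes to the right bank with the mage.  [the left bank: the dwarf, the goblin, the orc, the paladin | the right bank: the mage]
2. Boatman goes back to the left bank alone.  [the left bank: the dwarf, the goblin, the orc, the paladin | the right bank: the mage]
3. Boatman goes to the right bank with the paladin.  [the left bank: the dwarf, the goblin, the orc | the right bank: the mage, the paladin]
4. Boatman goes back to the left bank alone.  [the left bank: the dwarf, the goblin, the orc | the right bank: the mage, the paladin]
5. Boatman goes to the right bank with the dwarf.  [the left bank: the goblin, the orc | the right bank: the dwarf, the mage, the paladin]
6. Boatman goes back to the left bank with the mage.  [the left bank: the goblin, the mage, the orc | the right bank: the dwarf, the paladin]
7. Boatman goes to the right bank with the orc.  [the left bank: the goblin, the mage | the right bank: the dwarf, the orc, the paladin]
8. Boatman goes back to the left bank alone.  [the left bank: the goblin, the mage | the right bank: the dwarf, the orc, the paladin]
9. Boatman goes to the right bank with the goblin.  [the left bank: the mage | the right bank: the dwarf, the goblin, the orc, the paladin]
10. Boatman goes back to the left bank alone.  [the left bank: the mage | the right bank: the dwarf, the goblin, the orc, the paladin]
11. Boatman goes to the right bank with the mage.  [the left bank: — | the right bank: the dwarf, the goblin, the mage, the orc, the paladin]

11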